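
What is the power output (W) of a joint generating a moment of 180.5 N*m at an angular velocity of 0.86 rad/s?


P = M * omega
P = 180.5 * 0.86
P = 155.2300


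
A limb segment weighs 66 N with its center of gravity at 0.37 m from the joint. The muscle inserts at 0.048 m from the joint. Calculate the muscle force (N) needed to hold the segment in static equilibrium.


F_muscle = W * d_load / d_muscle
F_muscle = 66 * 0.37 / 0.048
Numerator = 24.4200
F_muscle = 508.7500


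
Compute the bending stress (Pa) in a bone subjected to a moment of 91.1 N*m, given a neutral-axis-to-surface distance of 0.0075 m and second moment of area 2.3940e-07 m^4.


sigma = M * c / I
sigma = 91.1 * 0.0075 / 2.3940e-07
M * c = 0.6832
sigma = 2.8540e+06


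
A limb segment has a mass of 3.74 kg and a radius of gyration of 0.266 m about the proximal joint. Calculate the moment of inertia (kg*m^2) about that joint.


I = m * k^2
I = 3.74 * 0.266^2
k^2 = 0.0708
I = 0.2646


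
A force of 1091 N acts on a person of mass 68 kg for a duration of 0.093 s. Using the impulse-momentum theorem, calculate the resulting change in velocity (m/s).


J = F * dt = 1091 * 0.093 = 101.4630 N*s
delta_v = J / m
delta_v = 101.4630 / 68
delta_v = 1.4921


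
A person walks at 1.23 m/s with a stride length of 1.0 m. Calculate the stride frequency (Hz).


f = v / stride_length
f = 1.23 / 1.0
f = 1.2300


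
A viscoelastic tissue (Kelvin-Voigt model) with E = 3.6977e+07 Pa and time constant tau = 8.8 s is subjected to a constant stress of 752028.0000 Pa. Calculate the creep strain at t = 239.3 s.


epsilon(t) = (sigma/E) * (1 - exp(-t/tau))
sigma/E = 752028.0000 / 3.6977e+07 = 0.0203
exp(-t/tau) = exp(-239.3 / 8.8) = 1.5494e-12
epsilon = 0.0203 * (1 - 1.5494e-12)
epsilon = 0.0203


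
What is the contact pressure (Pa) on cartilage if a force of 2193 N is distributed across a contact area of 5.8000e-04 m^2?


P = F / A
P = 2193 / 5.8000e-04
P = 3.7810e+06


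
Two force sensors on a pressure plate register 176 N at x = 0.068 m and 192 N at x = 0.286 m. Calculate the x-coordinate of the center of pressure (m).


COP_x = (F1*x1 + F2*x2) / (F1 + F2)
COP_x = (176*0.068 + 192*0.286) / (176 + 192)
Numerator = 66.8800
Denominator = 368
COP_x = 0.1817


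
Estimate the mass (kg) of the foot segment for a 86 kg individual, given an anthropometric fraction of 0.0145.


m_segment = body_mass * fraction
m_segment = 86 * 0.0145
m_segment = 1.2470


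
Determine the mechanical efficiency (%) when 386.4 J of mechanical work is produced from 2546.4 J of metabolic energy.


eta = (W_mech / E_meta) * 100
eta = (386.4 / 2546.4) * 100
ratio = 0.1517
eta = 15.1744


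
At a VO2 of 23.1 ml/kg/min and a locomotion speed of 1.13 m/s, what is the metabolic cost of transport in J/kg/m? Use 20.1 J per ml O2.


Power per kg = VO2 * 20.1 / 60
Power per kg = 23.1 * 20.1 / 60 = 7.7385 W/kg
Cost = power_per_kg / speed
Cost = 7.7385 / 1.13
Cost = 6.8482


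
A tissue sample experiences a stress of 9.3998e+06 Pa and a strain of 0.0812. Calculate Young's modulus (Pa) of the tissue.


E = stress / strain
E = 9.3998e+06 / 0.0812
E = 1.1576e+08


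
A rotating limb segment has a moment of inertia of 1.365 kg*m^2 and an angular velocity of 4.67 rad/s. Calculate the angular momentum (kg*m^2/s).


L = I * omega
L = 1.365 * 4.67
L = 6.3746


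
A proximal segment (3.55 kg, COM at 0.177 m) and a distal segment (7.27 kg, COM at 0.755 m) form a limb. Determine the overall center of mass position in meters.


COM = (m1*x1 + m2*x2) / (m1 + m2)
COM = (3.55*0.177 + 7.27*0.755) / (3.55 + 7.27)
Numerator = 6.1172
Denominator = 10.8200
COM = 0.5654


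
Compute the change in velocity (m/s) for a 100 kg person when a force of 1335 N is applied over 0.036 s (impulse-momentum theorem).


J = F * dt = 1335 * 0.036 = 48.0600 N*s
delta_v = J / m
delta_v = 48.0600 / 100
delta_v = 0.4806


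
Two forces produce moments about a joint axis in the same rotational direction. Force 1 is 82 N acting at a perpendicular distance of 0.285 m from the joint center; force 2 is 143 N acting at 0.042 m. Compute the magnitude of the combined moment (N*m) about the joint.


M = F1 * d1 + F2 * d2
M = 82 * 0.285 + 143 * 0.042
M = 23.3700 + 6.0060
M = 29.3760


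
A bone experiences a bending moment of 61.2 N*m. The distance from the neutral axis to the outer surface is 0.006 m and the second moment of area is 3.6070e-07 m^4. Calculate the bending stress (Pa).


sigma = M * c / I
sigma = 61.2 * 0.006 / 3.6070e-07
M * c = 0.3672
sigma = 1.0180e+06


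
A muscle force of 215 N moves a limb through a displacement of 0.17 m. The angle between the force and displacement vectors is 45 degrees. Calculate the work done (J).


W = F * d * cos(theta)
theta = 45 deg = 0.7854 rad
cos(theta) = 0.7071
W = 215 * 0.17 * 0.7071
W = 25.8448


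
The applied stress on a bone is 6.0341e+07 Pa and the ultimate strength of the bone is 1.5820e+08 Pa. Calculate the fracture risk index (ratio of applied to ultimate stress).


FRI = applied / ultimate
FRI = 6.0341e+07 / 1.5820e+08
FRI = 0.3814


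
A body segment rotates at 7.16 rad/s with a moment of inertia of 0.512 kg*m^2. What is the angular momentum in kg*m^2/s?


L = I * omega
L = 0.512 * 7.16
L = 3.6659


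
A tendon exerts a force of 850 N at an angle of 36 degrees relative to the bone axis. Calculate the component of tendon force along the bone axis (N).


F_eff = F_tendon * cos(theta)
theta = 36 deg = 0.6283 rad
cos(theta) = 0.8090
F_eff = 850 * 0.8090
F_eff = 687.6644


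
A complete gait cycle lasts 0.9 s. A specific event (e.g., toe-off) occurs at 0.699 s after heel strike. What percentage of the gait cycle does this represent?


pct = (event_time / cycle_time) * 100
pct = (0.699 / 0.9) * 100
ratio = 0.7767
pct = 77.6667


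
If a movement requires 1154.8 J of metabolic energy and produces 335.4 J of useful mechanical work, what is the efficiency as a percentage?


eta = (W_mech / E_meta) * 100
eta = (335.4 / 1154.8) * 100
ratio = 0.2904
eta = 29.0440


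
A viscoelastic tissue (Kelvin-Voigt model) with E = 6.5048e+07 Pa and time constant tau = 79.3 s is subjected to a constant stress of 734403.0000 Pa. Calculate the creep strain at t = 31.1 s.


epsilon(t) = (sigma/E) * (1 - exp(-t/tau))
sigma/E = 734403.0000 / 6.5048e+07 = 0.0113
exp(-t/tau) = exp(-31.1 / 79.3) = 0.6756
epsilon = 0.0113 * (1 - 0.6756)
epsilon = 0.0037


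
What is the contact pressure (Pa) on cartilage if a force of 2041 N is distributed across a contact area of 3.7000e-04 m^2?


P = F / A
P = 2041 / 3.7000e-04
P = 5.5162e+06


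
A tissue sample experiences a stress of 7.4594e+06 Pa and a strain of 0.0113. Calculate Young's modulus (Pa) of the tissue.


E = stress / strain
E = 7.4594e+06 / 0.0113
E = 6.6012e+08


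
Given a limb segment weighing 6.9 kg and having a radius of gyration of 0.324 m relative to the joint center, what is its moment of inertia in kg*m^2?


I = m * k^2
I = 6.9 * 0.324^2
k^2 = 0.1050
I = 0.7243


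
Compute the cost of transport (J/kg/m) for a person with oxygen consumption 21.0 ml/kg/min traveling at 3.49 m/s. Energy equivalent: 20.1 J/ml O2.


Power per kg = VO2 * 20.1 / 60
Power per kg = 21.0 * 20.1 / 60 = 7.0350 W/kg
Cost = power_per_kg / speed
Cost = 7.0350 / 3.49
Cost = 2.0158


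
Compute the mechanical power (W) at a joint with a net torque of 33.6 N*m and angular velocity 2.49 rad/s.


P = M * omega
P = 33.6 * 2.49
P = 83.6640


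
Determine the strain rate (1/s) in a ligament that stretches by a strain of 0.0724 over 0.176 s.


strain_rate = delta_strain / delta_t
strain_rate = 0.0724 / 0.176
strain_rate = 0.4114


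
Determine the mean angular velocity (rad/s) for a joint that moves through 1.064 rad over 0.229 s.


omega = delta_theta / delta_t
omega = 1.064 / 0.229
omega = 4.6463


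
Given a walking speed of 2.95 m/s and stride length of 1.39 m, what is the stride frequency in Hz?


f = v / stride_length
f = 2.95 / 1.39
f = 2.1223


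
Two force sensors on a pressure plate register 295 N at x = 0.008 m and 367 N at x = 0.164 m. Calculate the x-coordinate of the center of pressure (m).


COP_x = (F1*x1 + F2*x2) / (F1 + F2)
COP_x = (295*0.008 + 367*0.164) / (295 + 367)
Numerator = 62.5480
Denominator = 662
COP_x = 0.0945


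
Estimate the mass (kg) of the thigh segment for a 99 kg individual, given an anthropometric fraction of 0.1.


m_segment = body_mass * fraction
m_segment = 99 * 0.1
m_segment = 9.9000


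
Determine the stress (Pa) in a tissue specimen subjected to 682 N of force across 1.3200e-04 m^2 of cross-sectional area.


stress = F / A
stress = 682 / 1.3200e-04
stress = 5.1667e+06


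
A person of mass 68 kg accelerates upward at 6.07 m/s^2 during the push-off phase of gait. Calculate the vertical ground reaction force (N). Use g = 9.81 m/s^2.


GRF = m * (g + a)
GRF = 68 * (9.81 + 6.07)
GRF = 68 * 15.8800
GRF = 1079.8400


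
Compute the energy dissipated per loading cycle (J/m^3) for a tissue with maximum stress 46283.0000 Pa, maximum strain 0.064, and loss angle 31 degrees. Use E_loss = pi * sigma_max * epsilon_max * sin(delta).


E_loss = pi * sigma_max * epsilon_max * sin(delta)
delta = 31 deg = 0.5411 rad
sin(delta) = 0.5150
E_loss = pi * 46283.0000 * 0.064 * 0.5150
E_loss = 4792.8152


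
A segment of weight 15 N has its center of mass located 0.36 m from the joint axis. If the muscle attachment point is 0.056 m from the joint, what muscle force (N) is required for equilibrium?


F_muscle = W * d_load / d_muscle
F_muscle = 15 * 0.36 / 0.056
Numerator = 5.4000
F_muscle = 96.4286


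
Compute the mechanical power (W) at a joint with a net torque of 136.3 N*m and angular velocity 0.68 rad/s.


P = M * omega
P = 136.3 * 0.68
P = 92.6840


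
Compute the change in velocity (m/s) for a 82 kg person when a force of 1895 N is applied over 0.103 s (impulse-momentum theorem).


J = F * dt = 1895 * 0.103 = 195.1850 N*s
delta_v = J / m
delta_v = 195.1850 / 82
delta_v = 2.3803


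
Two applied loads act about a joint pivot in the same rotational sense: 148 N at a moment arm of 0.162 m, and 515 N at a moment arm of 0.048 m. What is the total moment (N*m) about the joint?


M = F1 * d1 + F2 * d2
M = 148 * 0.162 + 515 * 0.048
M = 23.9760 + 24.7200
M = 48.6960


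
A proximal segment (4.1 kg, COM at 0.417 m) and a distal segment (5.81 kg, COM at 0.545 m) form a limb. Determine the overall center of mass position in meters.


COM = (m1*x1 + m2*x2) / (m1 + m2)
COM = (4.1*0.417 + 5.81*0.545) / (4.1 + 5.81)
Numerator = 4.8761
Denominator = 9.9100
COM = 0.4920


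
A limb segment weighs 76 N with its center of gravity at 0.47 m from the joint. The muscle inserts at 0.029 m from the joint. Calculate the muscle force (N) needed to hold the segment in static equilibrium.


F_muscle = W * d_load / d_muscle
F_muscle = 76 * 0.47 / 0.029
Numerator = 35.7200
F_muscle = 1231.7241


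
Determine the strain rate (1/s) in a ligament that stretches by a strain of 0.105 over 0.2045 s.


strain_rate = delta_strain / delta_t
strain_rate = 0.105 / 0.2045
strain_rate = 0.5134


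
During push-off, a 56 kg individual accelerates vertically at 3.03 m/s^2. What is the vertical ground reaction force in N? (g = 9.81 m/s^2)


GRF = m * (g + a)
GRF = 56 * (9.81 + 3.03)
GRF = 56 * 12.8400
GRF = 719.0400


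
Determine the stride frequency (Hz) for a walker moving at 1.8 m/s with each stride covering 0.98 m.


f = v / stride_length
f = 1.8 / 0.98
f = 1.8367


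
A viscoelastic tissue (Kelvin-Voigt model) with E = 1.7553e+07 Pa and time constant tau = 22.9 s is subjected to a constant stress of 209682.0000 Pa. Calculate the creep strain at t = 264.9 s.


epsilon(t) = (sigma/E) * (1 - exp(-t/tau))
sigma/E = 209682.0000 / 1.7553e+07 = 0.0119
exp(-t/tau) = exp(-264.9 / 22.9) = 9.4671e-06
epsilon = 0.0119 * (1 - 9.4671e-06)
epsilon = 0.0119


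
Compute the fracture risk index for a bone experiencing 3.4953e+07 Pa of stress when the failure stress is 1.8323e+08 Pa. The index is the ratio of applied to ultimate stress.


FRI = applied / ultimate
FRI = 3.4953e+07 / 1.8323e+08
FRI = 0.1908


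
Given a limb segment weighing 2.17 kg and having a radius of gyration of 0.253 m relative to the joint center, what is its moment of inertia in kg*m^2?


I = m * k^2
I = 2.17 * 0.253^2
k^2 = 0.0640
I = 0.1389


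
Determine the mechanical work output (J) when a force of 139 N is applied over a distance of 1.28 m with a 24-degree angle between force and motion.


W = F * d * cos(theta)
theta = 24 deg = 0.4189 rad
cos(theta) = 0.9135
W = 139 * 1.28 * 0.9135
W = 162.5380


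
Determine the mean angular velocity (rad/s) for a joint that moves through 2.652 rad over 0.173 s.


omega = delta_theta / delta_t
omega = 2.652 / 0.173
omega = 15.3295


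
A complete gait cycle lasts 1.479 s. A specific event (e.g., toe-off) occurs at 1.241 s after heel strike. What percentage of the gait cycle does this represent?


pct = (event_time / cycle_time) * 100
pct = (1.241 / 1.479) * 100
ratio = 0.8391
pct = 83.9080


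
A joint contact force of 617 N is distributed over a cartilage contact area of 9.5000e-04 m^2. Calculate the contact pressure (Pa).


P = F / A
P = 617 / 9.5000e-04
P = 649473.6842


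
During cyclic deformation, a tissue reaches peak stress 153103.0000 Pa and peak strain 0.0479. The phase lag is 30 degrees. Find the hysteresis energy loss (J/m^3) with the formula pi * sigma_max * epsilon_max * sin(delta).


E_loss = pi * sigma_max * epsilon_max * sin(delta)
delta = 30 deg = 0.5236 rad
sin(delta) = 0.5000
E_loss = pi * 153103.0000 * 0.0479 * 0.5000
E_loss = 11519.6449


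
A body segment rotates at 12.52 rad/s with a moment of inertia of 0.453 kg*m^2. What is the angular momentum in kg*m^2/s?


L = I * omega
L = 0.453 * 12.52
L = 5.6716


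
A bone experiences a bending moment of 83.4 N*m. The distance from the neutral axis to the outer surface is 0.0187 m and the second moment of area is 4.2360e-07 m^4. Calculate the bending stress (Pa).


sigma = M * c / I
sigma = 83.4 * 0.0187 / 4.2360e-07
M * c = 1.5596
sigma = 3.6817e+06


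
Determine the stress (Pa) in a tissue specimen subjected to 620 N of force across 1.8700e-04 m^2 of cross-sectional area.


stress = F / A
stress = 620 / 1.8700e-04
stress = 3.3155e+06


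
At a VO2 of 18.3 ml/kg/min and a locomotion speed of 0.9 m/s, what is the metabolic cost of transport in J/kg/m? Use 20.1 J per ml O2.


Power per kg = VO2 * 20.1 / 60
Power per kg = 18.3 * 20.1 / 60 = 6.1305 W/kg
Cost = power_per_kg / speed
Cost = 6.1305 / 0.9
Cost = 6.8117


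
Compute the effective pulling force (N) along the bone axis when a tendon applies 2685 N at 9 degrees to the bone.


F_eff = F_tendon * cos(theta)
theta = 9 deg = 0.1571 rad
cos(theta) = 0.9877
F_eff = 2685 * 0.9877
F_eff = 2651.9432


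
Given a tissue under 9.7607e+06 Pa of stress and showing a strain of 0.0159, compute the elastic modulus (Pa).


E = stress / strain
E = 9.7607e+06 / 0.0159
E = 6.1388e+08


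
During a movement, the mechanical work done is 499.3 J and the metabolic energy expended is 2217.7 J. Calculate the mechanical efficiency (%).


eta = (W_mech / E_meta) * 100
eta = (499.3 / 2217.7) * 100
ratio = 0.2251
eta = 22.5143


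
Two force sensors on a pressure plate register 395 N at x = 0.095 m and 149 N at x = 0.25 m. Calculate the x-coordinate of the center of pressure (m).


COP_x = (F1*x1 + F2*x2) / (F1 + F2)
COP_x = (395*0.095 + 149*0.25) / (395 + 149)
Numerator = 74.7750
Denominator = 544
COP_x = 0.1375


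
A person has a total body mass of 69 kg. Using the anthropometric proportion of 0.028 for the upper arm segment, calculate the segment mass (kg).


m_segment = body_mass * fraction
m_segment = 69 * 0.028
m_segment = 1.9320


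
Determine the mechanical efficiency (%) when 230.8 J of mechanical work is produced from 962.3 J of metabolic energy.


eta = (W_mech / E_meta) * 100
eta = (230.8 / 962.3) * 100
ratio = 0.2398
eta = 23.9842


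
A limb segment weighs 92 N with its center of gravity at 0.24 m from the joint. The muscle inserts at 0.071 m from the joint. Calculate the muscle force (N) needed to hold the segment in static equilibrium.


F_muscle = W * d_load / d_muscle
F_muscle = 92 * 0.24 / 0.071
Numerator = 22.0800
F_muscle = 310.9859


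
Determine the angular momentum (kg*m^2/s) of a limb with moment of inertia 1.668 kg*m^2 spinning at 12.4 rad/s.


L = I * omega
L = 1.668 * 12.4
L = 20.6832


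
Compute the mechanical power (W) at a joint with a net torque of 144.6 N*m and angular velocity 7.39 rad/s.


P = M * omega
P = 144.6 * 7.39
P = 1068.5940


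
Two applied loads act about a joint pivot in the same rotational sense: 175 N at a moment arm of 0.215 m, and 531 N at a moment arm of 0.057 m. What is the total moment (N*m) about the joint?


M = F1 * d1 + F2 * d2
M = 175 * 0.215 + 531 * 0.057
M = 37.6250 + 30.2670
M = 67.8920


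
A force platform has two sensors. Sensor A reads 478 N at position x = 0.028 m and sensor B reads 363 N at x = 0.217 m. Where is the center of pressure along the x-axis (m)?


COP_x = (F1*x1 + F2*x2) / (F1 + F2)
COP_x = (478*0.028 + 363*0.217) / (478 + 363)
Numerator = 92.1550
Denominator = 841
COP_x = 0.1096


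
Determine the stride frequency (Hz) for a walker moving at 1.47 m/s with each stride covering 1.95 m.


f = v / stride_length
f = 1.47 / 1.95
f = 0.7538


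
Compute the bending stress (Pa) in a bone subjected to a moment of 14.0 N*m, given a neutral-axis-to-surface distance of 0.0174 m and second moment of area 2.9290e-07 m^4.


sigma = M * c / I
sigma = 14.0 * 0.0174 / 2.9290e-07
M * c = 0.2436
sigma = 831683.1683


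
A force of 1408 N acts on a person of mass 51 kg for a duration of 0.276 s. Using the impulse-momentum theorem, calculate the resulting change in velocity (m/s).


J = F * dt = 1408 * 0.276 = 388.6080 N*s
delta_v = J / m
delta_v = 388.6080 / 51
delta_v = 7.6198


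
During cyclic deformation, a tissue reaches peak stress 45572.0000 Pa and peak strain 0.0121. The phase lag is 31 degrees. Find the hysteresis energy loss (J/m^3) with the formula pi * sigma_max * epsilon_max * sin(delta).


E_loss = pi * sigma_max * epsilon_max * sin(delta)
delta = 31 deg = 0.5411 rad
sin(delta) = 0.5150
E_loss = pi * 45572.0000 * 0.0121 * 0.5150
E_loss = 892.2215


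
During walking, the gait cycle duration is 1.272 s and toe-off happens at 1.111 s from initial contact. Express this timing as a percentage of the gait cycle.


pct = (event_time / cycle_time) * 100
pct = (1.111 / 1.272) * 100
ratio = 0.8734
pct = 87.3428


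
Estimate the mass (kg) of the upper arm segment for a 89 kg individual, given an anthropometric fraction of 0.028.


m_segment = body_mass * fraction
m_segment = 89 * 0.028
m_segment = 2.4920


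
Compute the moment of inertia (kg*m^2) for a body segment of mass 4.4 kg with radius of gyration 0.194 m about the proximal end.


I = m * k^2
I = 4.4 * 0.194^2
k^2 = 0.0376
I = 0.1656


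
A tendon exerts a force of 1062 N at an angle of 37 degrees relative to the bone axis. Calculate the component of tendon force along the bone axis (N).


F_eff = F_tendon * cos(theta)
theta = 37 deg = 0.6458 rad
cos(theta) = 0.7986
F_eff = 1062 * 0.7986
F_eff = 848.1509


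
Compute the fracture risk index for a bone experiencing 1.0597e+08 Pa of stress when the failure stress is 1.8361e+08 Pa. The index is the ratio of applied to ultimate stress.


FRI = applied / ultimate
FRI = 1.0597e+08 / 1.8361e+08
FRI = 0.5771


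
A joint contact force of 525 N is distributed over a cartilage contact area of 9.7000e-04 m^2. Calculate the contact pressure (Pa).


P = F / A
P = 525 / 9.7000e-04
P = 541237.1134


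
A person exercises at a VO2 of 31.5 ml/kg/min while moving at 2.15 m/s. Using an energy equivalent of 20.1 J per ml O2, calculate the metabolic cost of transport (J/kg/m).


Power per kg = VO2 * 20.1 / 60
Power per kg = 31.5 * 20.1 / 60 = 10.5525 W/kg
Cost = power_per_kg / speed
Cost = 10.5525 / 2.15
Cost = 4.9081


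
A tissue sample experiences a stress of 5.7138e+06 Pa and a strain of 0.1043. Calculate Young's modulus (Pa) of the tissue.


E = stress / strain
E = 5.7138e+06 / 0.1043
E = 5.4782e+07


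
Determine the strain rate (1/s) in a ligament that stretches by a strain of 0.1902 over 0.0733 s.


strain_rate = delta_strain / delta_t
strain_rate = 0.1902 / 0.0733
strain_rate = 2.5948


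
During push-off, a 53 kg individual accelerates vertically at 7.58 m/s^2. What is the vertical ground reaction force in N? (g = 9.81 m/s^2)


GRF = m * (g + a)
GRF = 53 * (9.81 + 7.58)
GRF = 53 * 17.3900
GRF = 921.6700


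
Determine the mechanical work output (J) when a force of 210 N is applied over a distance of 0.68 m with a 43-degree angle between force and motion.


W = F * d * cos(theta)
theta = 43 deg = 0.7505 rad
cos(theta) = 0.7314
W = 210 * 0.68 * 0.7314
W = 104.4373


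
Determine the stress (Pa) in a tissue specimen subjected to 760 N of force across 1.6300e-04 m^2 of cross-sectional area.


stress = F / A
stress = 760 / 1.6300e-04
stress = 4.6626e+06


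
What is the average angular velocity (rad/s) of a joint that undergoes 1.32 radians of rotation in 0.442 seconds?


omega = delta_theta / delta_t
omega = 1.32 / 0.442
omega = 2.9864


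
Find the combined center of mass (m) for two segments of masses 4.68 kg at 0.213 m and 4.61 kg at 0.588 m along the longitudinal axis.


COM = (m1*x1 + m2*x2) / (m1 + m2)
COM = (4.68*0.213 + 4.61*0.588) / (4.68 + 4.61)
Numerator = 3.7075
Denominator = 9.2900
COM = 0.3991


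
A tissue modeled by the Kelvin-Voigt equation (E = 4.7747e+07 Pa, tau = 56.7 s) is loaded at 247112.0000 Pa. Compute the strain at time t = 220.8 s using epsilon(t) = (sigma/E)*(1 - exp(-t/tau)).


epsilon(t) = (sigma/E) * (1 - exp(-t/tau))
sigma/E = 247112.0000 / 4.7747e+07 = 0.0052
exp(-t/tau) = exp(-220.8 / 56.7) = 0.0204
epsilon = 0.0052 * (1 - 0.0204)
epsilon = 0.0051


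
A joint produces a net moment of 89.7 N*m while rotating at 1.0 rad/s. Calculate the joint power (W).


P = M * omega
P = 89.7 * 1.0
P = 89.7000


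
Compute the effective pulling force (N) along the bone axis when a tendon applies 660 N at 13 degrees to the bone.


F_eff = F_tendon * cos(theta)
theta = 13 deg = 0.2269 rad
cos(theta) = 0.9744
F_eff = 660 * 0.9744
F_eff = 643.0842


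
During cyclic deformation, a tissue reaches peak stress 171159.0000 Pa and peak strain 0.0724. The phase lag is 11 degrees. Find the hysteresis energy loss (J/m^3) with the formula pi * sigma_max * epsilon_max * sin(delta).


E_loss = pi * sigma_max * epsilon_max * sin(delta)
delta = 11 deg = 0.1920 rad
sin(delta) = 0.1908
E_loss = pi * 171159.0000 * 0.0724 * 0.1908
E_loss = 7428.2588


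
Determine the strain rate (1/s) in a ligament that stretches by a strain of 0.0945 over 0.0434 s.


strain_rate = delta_strain / delta_t
strain_rate = 0.0945 / 0.0434
strain_rate = 2.1774


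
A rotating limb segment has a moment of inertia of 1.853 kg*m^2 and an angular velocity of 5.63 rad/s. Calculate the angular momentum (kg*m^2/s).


L = I * omega
L = 1.853 * 5.63
L = 10.4324


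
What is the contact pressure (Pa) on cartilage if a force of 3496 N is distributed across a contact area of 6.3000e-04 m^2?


P = F / A
P = 3496 / 6.3000e-04
P = 5.5492e+06


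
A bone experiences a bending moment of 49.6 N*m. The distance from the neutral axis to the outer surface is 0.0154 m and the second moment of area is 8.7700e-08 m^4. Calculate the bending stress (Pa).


sigma = M * c / I
sigma = 49.6 * 0.0154 / 8.7700e-08
M * c = 0.7638
sigma = 8.7097e+06


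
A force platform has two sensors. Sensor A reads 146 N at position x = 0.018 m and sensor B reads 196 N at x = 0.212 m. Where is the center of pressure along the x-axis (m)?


COP_x = (F1*x1 + F2*x2) / (F1 + F2)
COP_x = (146*0.018 + 196*0.212) / (146 + 196)
Numerator = 44.1800
Denominator = 342
COP_x = 0.1292


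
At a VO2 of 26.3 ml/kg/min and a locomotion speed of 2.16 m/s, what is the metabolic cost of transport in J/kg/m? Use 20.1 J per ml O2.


Power per kg = VO2 * 20.1 / 60
Power per kg = 26.3 * 20.1 / 60 = 8.8105 W/kg
Cost = power_per_kg / speed
Cost = 8.8105 / 2.16
Cost = 4.0789


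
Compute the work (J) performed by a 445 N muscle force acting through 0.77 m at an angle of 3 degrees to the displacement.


W = F * d * cos(theta)
theta = 3 deg = 0.0524 rad
cos(theta) = 0.9986
W = 445 * 0.77 * 0.9986
W = 342.1804


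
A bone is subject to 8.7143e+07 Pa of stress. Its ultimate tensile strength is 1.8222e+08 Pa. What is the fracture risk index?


FRI = applied / ultimate
FRI = 8.7143e+07 / 1.8222e+08
FRI = 0.4782


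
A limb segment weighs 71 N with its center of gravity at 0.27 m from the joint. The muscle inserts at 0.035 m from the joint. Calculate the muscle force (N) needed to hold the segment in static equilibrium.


F_muscle = W * d_load / d_muscle
F_muscle = 71 * 0.27 / 0.035
Numerator = 19.1700
F_muscle = 547.7143


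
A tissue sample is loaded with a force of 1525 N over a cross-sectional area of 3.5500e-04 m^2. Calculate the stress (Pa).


stress = F / A
stress = 1525 / 3.5500e-04
stress = 4.2958e+06


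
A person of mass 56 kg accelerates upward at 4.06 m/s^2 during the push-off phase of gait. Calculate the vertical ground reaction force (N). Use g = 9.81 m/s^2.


GRF = m * (g + a)
GRF = 56 * (9.81 + 4.06)
GRF = 56 * 13.8700
GRF = 776.7200


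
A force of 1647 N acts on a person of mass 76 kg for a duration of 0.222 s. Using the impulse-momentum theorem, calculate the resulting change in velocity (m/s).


J = F * dt = 1647 * 0.222 = 365.6340 N*s
delta_v = J / m
delta_v = 365.6340 / 76
delta_v = 4.8110


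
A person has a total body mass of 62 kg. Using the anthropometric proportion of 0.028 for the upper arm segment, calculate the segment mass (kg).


m_segment = body_mass * fraction
m_segment = 62 * 0.028
m_segment = 1.7360


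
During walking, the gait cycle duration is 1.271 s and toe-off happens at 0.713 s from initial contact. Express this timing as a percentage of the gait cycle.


pct = (event_time / cycle_time) * 100
pct = (0.713 / 1.271) * 100
ratio = 0.5610
pct = 56.0976


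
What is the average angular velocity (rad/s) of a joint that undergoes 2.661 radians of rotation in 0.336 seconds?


omega = delta_theta / delta_t
omega = 2.661 / 0.336
omega = 7.9196


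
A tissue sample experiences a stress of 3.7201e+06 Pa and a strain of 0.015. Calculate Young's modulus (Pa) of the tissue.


E = stress / strain
E = 3.7201e+06 / 0.015
E = 2.4801e+08


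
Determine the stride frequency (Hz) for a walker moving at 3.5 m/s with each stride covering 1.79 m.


f = v / stride_length
f = 3.5 / 1.79
f = 1.9553


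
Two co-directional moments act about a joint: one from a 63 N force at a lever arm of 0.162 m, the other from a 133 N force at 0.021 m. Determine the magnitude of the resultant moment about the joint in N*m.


M = F1 * d1 + F2 * d2
M = 63 * 0.162 + 133 * 0.021
M = 10.2060 + 2.7930
M = 12.9990


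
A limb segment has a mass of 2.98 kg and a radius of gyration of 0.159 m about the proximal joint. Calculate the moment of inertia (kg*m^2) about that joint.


I = m * k^2
I = 2.98 * 0.159^2
k^2 = 0.0253
I = 0.0753


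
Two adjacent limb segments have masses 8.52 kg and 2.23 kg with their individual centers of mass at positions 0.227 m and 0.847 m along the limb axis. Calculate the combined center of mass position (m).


COM = (m1*x1 + m2*x2) / (m1 + m2)
COM = (8.52*0.227 + 2.23*0.847) / (8.52 + 2.23)
Numerator = 3.8228
Denominator = 10.7500
COM = 0.3556


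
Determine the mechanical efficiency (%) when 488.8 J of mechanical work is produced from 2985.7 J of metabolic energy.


eta = (W_mech / E_meta) * 100
eta = (488.8 / 2985.7) * 100
ratio = 0.1637
eta = 16.3714


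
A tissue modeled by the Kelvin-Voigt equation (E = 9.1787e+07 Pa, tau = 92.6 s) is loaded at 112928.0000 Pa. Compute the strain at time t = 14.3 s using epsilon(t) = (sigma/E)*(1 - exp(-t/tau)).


epsilon(t) = (sigma/E) * (1 - exp(-t/tau))
sigma/E = 112928.0000 / 9.1787e+07 = 0.0012
exp(-t/tau) = exp(-14.3 / 92.6) = 0.8569
epsilon = 0.0012 * (1 - 0.8569)
epsilon = 1.7605e-04


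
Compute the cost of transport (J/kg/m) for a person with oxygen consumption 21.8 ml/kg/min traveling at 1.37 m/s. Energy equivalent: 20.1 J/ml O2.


Power per kg = VO2 * 20.1 / 60
Power per kg = 21.8 * 20.1 / 60 = 7.3030 W/kg
Cost = power_per_kg / speed
Cost = 7.3030 / 1.37
Cost = 5.3307


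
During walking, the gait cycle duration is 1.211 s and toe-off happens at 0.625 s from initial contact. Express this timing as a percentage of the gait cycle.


pct = (event_time / cycle_time) * 100
pct = (0.625 / 1.211) * 100
ratio = 0.5161
pct = 51.6102


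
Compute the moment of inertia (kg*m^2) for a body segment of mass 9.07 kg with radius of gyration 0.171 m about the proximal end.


I = m * k^2
I = 9.07 * 0.171^2
k^2 = 0.0292
I = 0.2652


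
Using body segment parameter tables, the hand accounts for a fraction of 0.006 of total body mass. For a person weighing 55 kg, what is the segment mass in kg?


m_segment = body_mass * fraction
m_segment = 55 * 0.006
m_segment = 0.3300


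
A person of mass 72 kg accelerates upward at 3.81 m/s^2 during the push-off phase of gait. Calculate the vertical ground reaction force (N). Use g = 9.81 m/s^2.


GRF = m * (g + a)
GRF = 72 * (9.81 + 3.81)
GRF = 72 * 13.6200
GRF = 980.6400


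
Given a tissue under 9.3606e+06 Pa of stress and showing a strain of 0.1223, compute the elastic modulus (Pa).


E = stress / strain
E = 9.3606e+06 / 0.1223
E = 7.6538e+07


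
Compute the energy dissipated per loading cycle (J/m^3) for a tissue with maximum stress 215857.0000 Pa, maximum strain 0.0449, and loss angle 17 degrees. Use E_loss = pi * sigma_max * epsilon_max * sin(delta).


E_loss = pi * sigma_max * epsilon_max * sin(delta)
delta = 17 deg = 0.2967 rad
sin(delta) = 0.2924
E_loss = pi * 215857.0000 * 0.0449 * 0.2924
E_loss = 8902.2070


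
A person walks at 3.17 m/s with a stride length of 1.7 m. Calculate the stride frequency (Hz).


f = v / stride_length
f = 3.17 / 1.7
f = 1.8647


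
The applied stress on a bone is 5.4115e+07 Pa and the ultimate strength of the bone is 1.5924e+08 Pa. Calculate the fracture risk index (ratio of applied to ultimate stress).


FRI = applied / ultimate
FRI = 5.4115e+07 / 1.5924e+08
FRI = 0.3398


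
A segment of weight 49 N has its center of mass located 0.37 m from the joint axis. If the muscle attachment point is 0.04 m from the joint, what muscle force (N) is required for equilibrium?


F_muscle = W * d_load / d_muscle
F_muscle = 49 * 0.37 / 0.04
Numerator = 18.1300
F_muscle = 453.2500


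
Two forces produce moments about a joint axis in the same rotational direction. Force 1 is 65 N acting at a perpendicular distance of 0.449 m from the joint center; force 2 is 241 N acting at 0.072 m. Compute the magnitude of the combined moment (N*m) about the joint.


M = F1 * d1 + F2 * d2
M = 65 * 0.449 + 241 * 0.072
M = 29.1850 + 17.3520
M = 46.5370


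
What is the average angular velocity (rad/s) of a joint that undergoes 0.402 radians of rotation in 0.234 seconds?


omega = delta_theta / delta_t
omega = 0.402 / 0.234
omega = 1.7179


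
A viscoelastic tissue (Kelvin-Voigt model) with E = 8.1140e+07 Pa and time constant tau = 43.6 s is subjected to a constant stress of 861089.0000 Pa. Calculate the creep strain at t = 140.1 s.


epsilon(t) = (sigma/E) * (1 - exp(-t/tau))
sigma/E = 861089.0000 / 8.1140e+07 = 0.0106
exp(-t/tau) = exp(-140.1 / 43.6) = 0.0402
epsilon = 0.0106 * (1 - 0.0402)
epsilon = 0.0102


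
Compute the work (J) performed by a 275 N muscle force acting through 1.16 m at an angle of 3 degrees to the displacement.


W = F * d * cos(theta)
theta = 3 deg = 0.0524 rad
cos(theta) = 0.9986
W = 275 * 1.16 * 0.9986
W = 318.5628


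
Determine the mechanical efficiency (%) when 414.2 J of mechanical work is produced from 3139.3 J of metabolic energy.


eta = (W_mech / E_meta) * 100
eta = (414.2 / 3139.3) * 100
ratio = 0.1319
eta = 13.1940


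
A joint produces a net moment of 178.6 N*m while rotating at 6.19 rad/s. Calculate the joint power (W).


P = M * omega
P = 178.6 * 6.19
P = 1105.5340


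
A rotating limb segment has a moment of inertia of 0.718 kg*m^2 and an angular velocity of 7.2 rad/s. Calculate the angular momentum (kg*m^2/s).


L = I * omega
L = 0.718 * 7.2
L = 5.1696


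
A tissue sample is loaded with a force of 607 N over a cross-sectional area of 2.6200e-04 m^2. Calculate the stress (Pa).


stress = F / A
stress = 607 / 2.6200e-04
stress = 2.3168e+06


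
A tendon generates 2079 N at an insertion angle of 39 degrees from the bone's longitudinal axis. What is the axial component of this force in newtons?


F_eff = F_tendon * cos(theta)
theta = 39 deg = 0.6807 rad
cos(theta) = 0.7771
F_eff = 2079 * 0.7771
F_eff = 1615.6865


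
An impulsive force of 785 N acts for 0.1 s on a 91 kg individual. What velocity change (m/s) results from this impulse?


J = F * dt = 785 * 0.1 = 78.5000 N*s
delta_v = J / m
delta_v = 78.5000 / 91
delta_v = 0.8626


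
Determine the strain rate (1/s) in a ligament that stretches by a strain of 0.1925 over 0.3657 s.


strain_rate = delta_strain / delta_t
strain_rate = 0.1925 / 0.3657
strain_rate = 0.5264


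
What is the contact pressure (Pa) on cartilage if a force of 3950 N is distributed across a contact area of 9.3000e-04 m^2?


P = F / A
P = 3950 / 9.3000e-04
P = 4.2473e+06


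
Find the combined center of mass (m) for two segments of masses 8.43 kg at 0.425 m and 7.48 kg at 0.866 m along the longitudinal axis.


COM = (m1*x1 + m2*x2) / (m1 + m2)
COM = (8.43*0.425 + 7.48*0.866) / (8.43 + 7.48)
Numerator = 10.0604
Denominator = 15.9100
COM = 0.6323


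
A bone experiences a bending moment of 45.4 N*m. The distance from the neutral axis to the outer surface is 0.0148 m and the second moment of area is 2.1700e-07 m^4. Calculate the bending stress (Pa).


sigma = M * c / I
sigma = 45.4 * 0.0148 / 2.1700e-07
M * c = 0.6719
sigma = 3.0964e+06


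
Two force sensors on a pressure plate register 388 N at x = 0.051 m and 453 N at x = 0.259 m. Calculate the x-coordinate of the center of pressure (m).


COP_x = (F1*x1 + F2*x2) / (F1 + F2)
COP_x = (388*0.051 + 453*0.259) / (388 + 453)
Numerator = 137.1150
Denominator = 841
COP_x = 0.1630


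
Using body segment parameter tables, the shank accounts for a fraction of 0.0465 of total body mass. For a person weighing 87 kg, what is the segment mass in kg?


m_segment = body_mass * fraction
m_segment = 87 * 0.0465
m_segment = 4.0455


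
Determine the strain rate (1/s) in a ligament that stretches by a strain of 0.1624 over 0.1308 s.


strain_rate = delta_strain / delta_t
strain_rate = 0.1624 / 0.1308
strain_rate = 1.2416


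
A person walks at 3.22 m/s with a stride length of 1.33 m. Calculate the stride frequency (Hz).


f = v / stride_length
f = 3.22 / 1.33
f = 2.4211


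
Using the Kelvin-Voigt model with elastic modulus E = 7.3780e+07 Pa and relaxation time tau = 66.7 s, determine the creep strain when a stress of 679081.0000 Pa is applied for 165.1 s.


epsilon(t) = (sigma/E) * (1 - exp(-t/tau))
sigma/E = 679081.0000 / 7.3780e+07 = 0.0092
exp(-t/tau) = exp(-165.1 / 66.7) = 0.0841
epsilon = 0.0092 * (1 - 0.0841)
epsilon = 0.0084


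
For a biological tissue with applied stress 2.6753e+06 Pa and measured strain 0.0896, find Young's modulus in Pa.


E = stress / strain
E = 2.6753e+06 / 0.0896
E = 2.9858e+07


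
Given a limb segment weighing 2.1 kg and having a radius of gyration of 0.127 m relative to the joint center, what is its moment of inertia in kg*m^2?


I = m * k^2
I = 2.1 * 0.127^2
k^2 = 0.0161
I = 0.0339


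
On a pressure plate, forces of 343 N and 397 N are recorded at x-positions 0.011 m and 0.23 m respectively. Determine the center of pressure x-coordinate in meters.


COP_x = (F1*x1 + F2*x2) / (F1 + F2)
COP_x = (343*0.011 + 397*0.23) / (343 + 397)
Numerator = 95.0830
Denominator = 740
COP_x = 0.1285


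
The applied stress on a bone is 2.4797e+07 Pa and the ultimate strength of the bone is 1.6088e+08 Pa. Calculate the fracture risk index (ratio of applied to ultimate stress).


FRI = applied / ultimate
FRI = 2.4797e+07 / 1.6088e+08
FRI = 0.1541


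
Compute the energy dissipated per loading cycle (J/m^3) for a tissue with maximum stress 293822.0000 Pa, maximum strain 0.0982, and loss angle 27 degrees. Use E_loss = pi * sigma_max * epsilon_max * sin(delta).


E_loss = pi * sigma_max * epsilon_max * sin(delta)
delta = 27 deg = 0.4712 rad
sin(delta) = 0.4540
E_loss = pi * 293822.0000 * 0.0982 * 0.4540
E_loss = 41152.1411


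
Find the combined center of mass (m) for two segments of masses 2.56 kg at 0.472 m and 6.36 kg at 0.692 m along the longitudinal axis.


COM = (m1*x1 + m2*x2) / (m1 + m2)
COM = (2.56*0.472 + 6.36*0.692) / (2.56 + 6.36)
Numerator = 5.6094
Denominator = 8.9200
COM = 0.6289


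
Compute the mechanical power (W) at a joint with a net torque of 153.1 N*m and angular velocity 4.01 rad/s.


P = M * omega
P = 153.1 * 4.01
P = 613.9310


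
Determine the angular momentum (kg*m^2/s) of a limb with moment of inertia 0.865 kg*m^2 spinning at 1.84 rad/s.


L = I * omega
L = 0.865 * 1.84
L = 1.5916


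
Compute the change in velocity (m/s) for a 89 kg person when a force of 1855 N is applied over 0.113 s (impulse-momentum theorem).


J = F * dt = 1855 * 0.113 = 209.6150 N*s
delta_v = J / m
delta_v = 209.6150 / 89
delta_v = 2.3552


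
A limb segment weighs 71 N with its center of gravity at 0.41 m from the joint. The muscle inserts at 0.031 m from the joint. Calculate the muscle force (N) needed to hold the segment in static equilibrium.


F_muscle = W * d_load / d_muscle
F_muscle = 71 * 0.41 / 0.031
Numerator = 29.1100
F_muscle = 939.0323


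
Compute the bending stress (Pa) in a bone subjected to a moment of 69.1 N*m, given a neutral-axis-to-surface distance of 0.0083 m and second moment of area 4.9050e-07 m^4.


sigma = M * c / I
sigma = 69.1 * 0.0083 / 4.9050e-07
M * c = 0.5735
sigma = 1.1693e+06


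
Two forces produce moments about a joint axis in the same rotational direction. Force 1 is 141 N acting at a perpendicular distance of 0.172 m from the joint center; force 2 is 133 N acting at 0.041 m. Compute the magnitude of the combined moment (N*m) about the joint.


M = F1 * d1 + F2 * d2
M = 141 * 0.172 + 133 * 0.041
M = 24.2520 + 5.4530
M = 29.7050


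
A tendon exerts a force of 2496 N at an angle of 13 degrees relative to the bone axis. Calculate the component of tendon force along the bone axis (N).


F_eff = F_tendon * cos(theta)
theta = 13 deg = 0.2269 rad
cos(theta) = 0.9744
F_eff = 2496 * 0.9744
F_eff = 2432.0277


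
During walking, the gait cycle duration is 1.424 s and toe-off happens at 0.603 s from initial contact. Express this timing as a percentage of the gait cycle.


pct = (event_time / cycle_time) * 100
pct = (0.603 / 1.424) * 100
ratio = 0.4235
pct = 42.3455


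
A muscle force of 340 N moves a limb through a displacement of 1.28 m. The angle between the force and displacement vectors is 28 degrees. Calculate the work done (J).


W = F * d * cos(theta)
theta = 28 deg = 0.4887 rad
cos(theta) = 0.8829
W = 340 * 1.28 * 0.8829
W = 384.2588
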